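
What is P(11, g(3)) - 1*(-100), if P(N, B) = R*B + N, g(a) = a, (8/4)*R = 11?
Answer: 255/2 ≈ 127.50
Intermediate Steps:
R = 11/2 (R = (1/2)*11 = 11/2 ≈ 5.5000)
P(N, B) = N + 11*B/2 (P(N, B) = 11*B/2 + N = N + 11*B/2)
P(11, g(3)) - 1*(-100) = (11 + (11/2)*3) - 1*(-100) = (11 + 33/2) + 100 = 55/2 + 100 = 255/2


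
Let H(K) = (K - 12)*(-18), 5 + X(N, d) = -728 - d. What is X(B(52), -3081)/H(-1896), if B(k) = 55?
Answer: 587/8586 ≈ 0.068367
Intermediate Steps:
X(N, d) = -733 - d (X(N, d) = -5 + (-728 - d) = -733 - d)
H(K) = 216 - 18*K (H(K) = (-12 + K)*(-18) = 216 - 18*K)
X(B(52), -3081)/H(-1896) = (-733 - 1*(-3081))/(216 - 18*(-1896)) = (-733 + 3081)/(216 + 34128) = 2348/34344 = 2348*(1/34344) = 587/8586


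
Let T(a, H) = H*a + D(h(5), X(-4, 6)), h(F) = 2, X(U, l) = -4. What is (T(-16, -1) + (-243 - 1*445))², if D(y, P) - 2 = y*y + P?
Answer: 448900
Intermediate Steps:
D(y, P) = 2 + P + y² (D(y, P) = 2 + (y*y + P) = 2 + (y² + P) = 2 + (P + y²) = 2 + P + y²)
T(a, H) = 2 + H*a (T(a, H) = H*a + (2 - 4 + 2²) = H*a + (2 - 4 + 4) = H*a + 2 = 2 + H*a)
(T(-16, -1) + (-243 - 1*445))² = ((2 - 1*(-16)) + (-243 - 1*445))² = ((2 + 16) + (-243 - 445))² = (18 - 688)² = (-670)² = 448900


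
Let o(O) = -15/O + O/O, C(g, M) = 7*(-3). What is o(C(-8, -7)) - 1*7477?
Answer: -52327/7 ≈ -7475.3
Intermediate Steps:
C(g, M) = -21
o(O) = 1 - 15/O (o(O) = -15/O + 1 = 1 - 15/O)
o(C(-8, -7)) - 1*7477 = (-15 - 21)/(-21) - 1*7477 = -1/21*(-36) - 7477 = 12/7 - 7477 = -52327/7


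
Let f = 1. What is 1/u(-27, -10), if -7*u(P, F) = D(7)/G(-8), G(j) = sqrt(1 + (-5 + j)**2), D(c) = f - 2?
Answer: 7*sqrt(170) ≈ 91.269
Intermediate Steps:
D(c) = -1 (D(c) = 1 - 2 = -1)
u(P, F) = sqrt(170)/1190 (u(P, F) = -(-1)/(7*(sqrt(1 + (-5 - 8)**2))) = -(-1)/(7*(sqrt(1 + (-13)**2))) = -(-1)/(7*(sqrt(1 + 169))) = -(-1)/(7*(sqrt(170))) = -(-1)*sqrt(170)/170/7 = -(-1)*sqrt(170)/1190 = sqrt(170)/1190)
1/u(-27, -10) = 1/(sqrt(170)/1190) = 7*sqrt(170)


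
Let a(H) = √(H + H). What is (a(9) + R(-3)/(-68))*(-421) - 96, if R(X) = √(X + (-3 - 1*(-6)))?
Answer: -96 - 1263*√2 ≈ -1882.2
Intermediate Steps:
R(X) = √(3 + X) (R(X) = √(X + (-3 + 6)) = √(X + 3) = √(3 + X))
a(H) = √2*√H (a(H) = √(2*H) = √2*√H)
(a(9) + R(-3)/(-68))*(-421) - 96 = (√2*√9 + √(3 - 3)/(-68))*(-421) - 96 = (√2*3 + √0*(-1/68))*(-421) - 96 = (3*√2 + 0*(-1/68))*(-421) - 96 = (3*√2 + 0)*(-421) - 96 = (3*√2)*(-421) - 96 = -1263*√2 - 96 = -96 - 1263*√2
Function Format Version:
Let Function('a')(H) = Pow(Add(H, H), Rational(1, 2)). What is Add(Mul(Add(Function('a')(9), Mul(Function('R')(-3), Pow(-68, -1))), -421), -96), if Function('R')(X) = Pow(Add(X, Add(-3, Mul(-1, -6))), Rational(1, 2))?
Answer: Add(-96, Mul(-1263, Pow(2, Rational(1, 2)))) ≈ -1882.2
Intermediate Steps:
Function('R')(X) = Pow(Add(3, X), Rational(1, 2)) (Function('R')(X) = Pow(Add(X, Add(-3, 6)), Rational(1, 2)) = Pow(Add(X, 3), Rational(1, 2)) = Pow(Add(3, X), Rational(1, 2)))
Function('a')(H) = Mul(Pow(2, Rational(1, 2)), Pow(H, Rational(1, 2))) (Function('a')(H) = Pow(Mul(2, H), Rational(1, 2)) = Mul(Pow(2, Rational(1, 2)), Pow(H, Rational(1, 2))))
Add(Mul(Add(Function('a')(9), Mul(Function('R')(-3), Pow(-68, -1))), -421), -96) = Add(Mul(Add(Mul(Pow(2, Rational(1, 2)), Pow(9, Rational(1, 2))), Mul(Pow(Add(3, -3), Rational(1, 2)), Pow(-68, -1))), -421), -96) = Add(Mul(Add(Mul(Pow(2, Rational(1, 2)), 3), Mul(Pow(0, Rational(1, 2)), Rational(-1, 68))), -421), -96) = Add(Mul(Add(Mul(3, Pow(2, Rational(1, 2))), Mul(0, Rational(-1, 68))), -421), -96) = Add(Mul(Add(Mul(3, Pow(2, Rational(1, 2))), 0), -421), -96) = Add(Mul(Mul(3, Pow(2, Rational(1, 2))), -421), -96) = Add(Mul(-1263, Pow(2, Rational(1, 2))), -96) = Add(-96, Mul(-1263, Pow(2, Rational(1, 2))))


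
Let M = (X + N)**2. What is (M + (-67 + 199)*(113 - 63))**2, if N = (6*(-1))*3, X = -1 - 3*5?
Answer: 60155536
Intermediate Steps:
X = -16 (X = -1 - 15 = -16)
N = -18 (N = -6*3 = -18)
M = 1156 (M = (-16 - 18)**2 = (-34)**2 = 1156)
(M + (-67 + 199)*(113 - 63))**2 = (1156 + (-67 + 199)*(113 - 63))**2 = (1156 + 132*50)**2 = (1156 + 6600)**2 = 7756**2 = 60155536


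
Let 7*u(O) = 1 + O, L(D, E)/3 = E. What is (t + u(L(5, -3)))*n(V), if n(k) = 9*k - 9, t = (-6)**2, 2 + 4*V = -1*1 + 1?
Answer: -3294/7 ≈ -470.57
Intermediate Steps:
L(D, E) = 3*E
V = -1/2 (V = -1/2 + (-1*1 + 1)/4 = -1/2 + (-1 + 1)/4 = -1/2 + (1/4)*0 = -1/2 + 0 = -1/2 ≈ -0.50000)
t = 36
u(O) = 1/7 + O/7 (u(O) = (1 + O)/7 = 1/7 + O/7)
n(k) = -9 + 9*k
(t + u(L(5, -3)))*n(V) = (36 + (1/7 + (3*(-3))/7))*(-9 + 9*(-1/2)) = (36 + (1/7 + (1/7)*(-9)))*(-9 - 9/2) = (36 + (1/7 - 9/7))*(-27/2) = (36 - 8/7)*(-27/2) = (244/7)*(-27/2) = -3294/7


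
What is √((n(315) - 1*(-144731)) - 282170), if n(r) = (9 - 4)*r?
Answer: 6*I*√3774 ≈ 368.6*I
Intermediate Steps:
n(r) = 5*r
√((n(315) - 1*(-144731)) - 282170) = √((5*315 - 1*(-144731)) - 282170) = √((1575 + 144731) - 282170) = √(146306 - 282170) = √(-135864) = 6*I*√3774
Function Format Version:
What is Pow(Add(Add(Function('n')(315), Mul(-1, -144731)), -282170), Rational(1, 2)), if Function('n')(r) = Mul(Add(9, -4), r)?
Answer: Mul(6, I, Pow(3774, Rational(1, 2))) ≈ Mul(368.60, I)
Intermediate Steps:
Function('n')(r) = Mul(5, r)
Pow(Add(Add(Function('n')(315), Mul(-1, -144731)), -282170), Rational(1, 2)) = Pow(Add(Add(Mul(5, 315), Mul(-1, -144731)), -282170), Rational(1, 2)) = Pow(Add(Add(1575, 144731), -282170), Rational(1, 2)) = Pow(Add(146306, -282170), Rational(1, 2)) = Pow(-135864, Rational(1, 2)) = Mul(6, I, Pow(3774, Rational(1, 2)))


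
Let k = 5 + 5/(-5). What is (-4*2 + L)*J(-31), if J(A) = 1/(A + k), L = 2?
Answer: 2/9 ≈ 0.22222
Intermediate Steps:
k = 4 (k = 5 + 5*(-⅕) = 5 - 1 = 4)
J(A) = 1/(4 + A) (J(A) = 1/(A + 4) = 1/(4 + A))
(-4*2 + L)*J(-31) = (-4*2 + 2)/(4 - 31) = (-8 + 2)/(-27) = -6*(-1/27) = 2/9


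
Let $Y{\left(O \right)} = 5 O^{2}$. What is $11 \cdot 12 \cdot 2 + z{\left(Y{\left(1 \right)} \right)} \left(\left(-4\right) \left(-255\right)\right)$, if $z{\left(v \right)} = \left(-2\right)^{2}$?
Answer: $4344$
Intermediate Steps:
$z{\left(v \right)} = 4$
$11 \cdot 12 \cdot 2 + z{\left(Y{\left(1 \right)} \right)} \left(\left(-4\right) \left(-255\right)\right) = 11 \cdot 12 \cdot 2 + 4 \left(\left(-4\right) \left(-255\right)\right) = 132 \cdot 2 + 4 \cdot 1020 = 264 + 4080 = 4344$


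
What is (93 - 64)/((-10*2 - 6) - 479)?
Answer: -29/505 ≈ -0.057426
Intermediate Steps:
(93 - 64)/((-10*2 - 6) - 479) = 29/((-20 - 6) - 479) = 29/(-26 - 479) = 29/(-505) = 29*(-1/505) = -29/505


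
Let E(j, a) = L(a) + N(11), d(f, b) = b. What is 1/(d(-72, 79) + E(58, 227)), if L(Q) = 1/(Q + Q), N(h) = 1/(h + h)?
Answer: 2497/197382 ≈ 0.012651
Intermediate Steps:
N(h) = 1/(2*h)
L(Q) = 1/(2*Q)
E(j, a) = 1/22 + 1/(2*a) (E(j, a) = 1/(2*a) + (½)/11 = 1/(2*a) + (½)*(1/11) = 1/(2*a) + 1/22 = 1/22 + 1/(2*a))
1/(d(-72, 79) + E(58, 227)) = 1/(79 + (1/22)*(11 + 227)/227) = 1/(79 + (1/22)*(1/227)*238) = 1/(79 + 119/2497) = 1/(197382/2497) = 2497/197382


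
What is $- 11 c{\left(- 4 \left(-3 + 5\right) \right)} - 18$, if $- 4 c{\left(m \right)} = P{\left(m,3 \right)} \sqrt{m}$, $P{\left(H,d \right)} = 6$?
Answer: $-18 + 33 i \sqrt{2} \approx -18.0 + 46.669 i$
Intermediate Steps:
$c{\left(m \right)} = - \frac{3 \sqrt{m}}{2}$ ($c{\left(m \right)} = - \frac{6 \sqrt{m}}{4} = - \frac{3 \sqrt{m}}{2}$)
$- 11 c{\left(- 4 \left(-3 + 5\right) \right)} - 18 = - 11 \left(- \frac{3 \sqrt{- 4 \left(-3 + 5\right)}}{2}\right) - 18 = - 11 \left(- \frac{3 \sqrt{\left(-4\right) 2}}{2}\right) - 18 = - 11 \left(- \frac{3 \sqrt{-8}}{2}\right) - 18 = - 11 \left(- \frac{3 \cdot 2 i \sqrt{2}}{2}\right) - 18 = - 11 \left(- 3 i \sqrt{2}\right) - 18 = 33 i \sqrt{2} - 18 = -18 + 33 i \sqrt{2}$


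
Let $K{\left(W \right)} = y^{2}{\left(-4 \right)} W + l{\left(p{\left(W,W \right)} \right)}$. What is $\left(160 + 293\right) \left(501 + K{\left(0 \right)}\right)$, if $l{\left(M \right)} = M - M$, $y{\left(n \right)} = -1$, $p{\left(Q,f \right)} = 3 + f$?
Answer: $226953$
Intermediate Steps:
$l{\left(M \right)} = 0$
$K{\left(W \right)} = W$ ($K{\left(W \right)} = \left(-1\right)^{2} W + 0 = 1 W + 0 = W + 0 = W$)
$\left(160 + 293\right) \left(501 + K{\left(0 \right)}\right) = \left(160 + 293\right) \left(501 + 0\right) = 453 \cdot 501 = 226953$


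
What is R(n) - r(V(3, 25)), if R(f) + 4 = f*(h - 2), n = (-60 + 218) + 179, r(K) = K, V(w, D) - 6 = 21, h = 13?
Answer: 3676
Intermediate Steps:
V(w, D) = 27 (V(w, D) = 6 + 21 = 27)
n = 337 (n = 158 + 179 = 337)
R(f) = -4 + 11*f (R(f) = -4 + f*(13 - 2) = -4 + f*11 = -4 + 11*f)
R(n) - r(V(3, 25)) = (-4 + 11*337) - 1*27 = (-4 + 3707) - 27 = 3703 - 27 = 3676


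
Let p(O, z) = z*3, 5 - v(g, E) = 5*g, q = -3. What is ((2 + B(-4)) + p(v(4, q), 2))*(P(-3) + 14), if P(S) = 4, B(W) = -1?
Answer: 126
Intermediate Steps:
v(g, E) = 5 - 5*g
p(O, z) = 3*z
((2 + B(-4)) + p(v(4, q), 2))*(P(-3) + 14) = ((2 - 1) + 3*2)*(4 + 14) = (1 + 6)*18 = 7*18 = 126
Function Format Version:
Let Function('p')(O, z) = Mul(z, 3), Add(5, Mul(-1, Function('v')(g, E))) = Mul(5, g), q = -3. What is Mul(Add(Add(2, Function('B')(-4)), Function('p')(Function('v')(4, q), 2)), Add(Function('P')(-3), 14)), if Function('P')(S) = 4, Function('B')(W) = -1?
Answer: 126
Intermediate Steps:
Function('v')(g, E) = Add(5, Mul(-5, g)) (Function('v')(g, E) = Add(5, Mul(-1, Mul(5, g))) = Add(5, Mul(-5, g)))
Function('p')(O, z) = Mul(3, z)
Mul(Add(Add(2, Function('B')(-4)), Function('p')(Function('v')(4, q), 2)), Add(Function('P')(-3), 14)) = Mul(Add(Add(2, -1), Mul(3, 2)), Add(4, 14)) = Mul(Add(1, 6), 18) = Mul(7, 18) = 126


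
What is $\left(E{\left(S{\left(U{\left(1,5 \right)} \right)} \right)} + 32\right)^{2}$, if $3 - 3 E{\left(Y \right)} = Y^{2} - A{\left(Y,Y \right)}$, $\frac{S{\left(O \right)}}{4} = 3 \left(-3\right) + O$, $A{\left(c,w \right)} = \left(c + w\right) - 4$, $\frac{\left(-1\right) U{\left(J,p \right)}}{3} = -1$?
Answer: $\frac{279841}{9} \approx 31093.0$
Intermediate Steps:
$U{\left(J,p \right)} = 3$ ($U{\left(J,p \right)} = \left(-3\right) \left(-1\right) = 3$)
$A{\left(c,w \right)} = -4 + c + w$
$S{\left(O \right)} = -36 + 4 O$ ($S{\left(O \right)} = 4 \left(3 \left(-3\right) + O\right) = 4 \left(-9 + O\right) = -36 + 4 O$)
$E{\left(Y \right)} = - \frac{1}{3} - \frac{Y^{2}}{3} + \frac{2 Y}{3}$ ($E{\left(Y \right)} = 1 - \frac{Y^{2} - \left(-4 + Y + Y\right)}{3} = 1 - \frac{Y^{2} - \left(-4 + 2 Y\right)}{3} = 1 - \frac{4 + Y^{2} - 2 Y}{3} = 1 - \left(\frac{4}{3} - \frac{2 Y}{3} + \frac{Y^{2}}{3}\right) = - \frac{1}{3} - \frac{Y^{2}}{3} + \frac{2 Y}{3}$)
$\left(E{\left(S{\left(U{\left(1,5 \right)} \right)} \right)} + 32\right)^{2} = \left(\left(- \frac{1}{3} - \frac{\left(-36 + 4 \cdot 3\right)^{2}}{3} + \frac{2 \left(-36 + 4 \cdot 3\right)}{3}\right) + 32\right)^{2} = \left(\left(- \frac{1}{3} - \frac{\left(-36 + 12\right)^{2}}{3} + \frac{2 \left(-36 + 12\right)}{3}\right) + 32\right)^{2} = \left(\left(- \frac{1}{3} - \frac{\left(-24\right)^{2}}{3} + \frac{2}{3} \left(-24\right)\right) + 32\right)^{2} = \left(\left(- \frac{1}{3} - 192 - 16\right) + 32\right)^{2} = \left(- \frac{625}{3} + 32\right)^{2} = \left(- \frac{529}{3}\right)^{2} = \frac{279841}{9}$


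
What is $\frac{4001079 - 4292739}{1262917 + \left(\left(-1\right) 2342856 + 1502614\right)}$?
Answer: $- \frac{58332}{84535} \approx -0.69003$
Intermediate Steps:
$\frac{4001079 - 4292739}{1262917 + \left(\left(-1\right) 2342856 + 1502614\right)} = - \frac{291660}{1262917 + \left(-2342856 + 1502614\right)} = - \frac{291660}{1262917 - 840242} = - \frac{291660}{422675} = \left(-291660\right) \frac{1}{422675} = - \frac{58332}{84535}$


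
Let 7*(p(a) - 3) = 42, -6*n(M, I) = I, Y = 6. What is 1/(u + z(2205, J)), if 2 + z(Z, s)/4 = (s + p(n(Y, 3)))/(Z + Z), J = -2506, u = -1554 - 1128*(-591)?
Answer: 2205/1466509636 ≈ 1.5036e-6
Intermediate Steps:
n(M, I) = -I/6
u = 665094 (u = -1554 + 666648 = 665094)
p(a) = 9 (p(a) = 3 + (⅐)*42 = 3 + 6 = 9)
z(Z, s) = -8 + 2*(9 + s)/Z (z(Z, s) = -8 + 4*((s + 9)/(Z + Z)) = -8 + 4*((9 + s)/((2*Z))) = -8 + 4*((9 + s)*(1/(2*Z))) = -8 + 4*((9 + s)/(2*Z)) = -8 + 2*(9 + s)/Z)
1/(u + z(2205, J)) = 1/(665094 + 2*(9 - 2506 - 4*2205)/2205) = 1/(665094 + 2*(1/2205)*(9 - 2506 - 8820)) = 1/(665094 + 2*(1/2205)*(-11317)) = 1/(665094 - 22634/2205) = 1/(1466509636/2205) = 2205/1466509636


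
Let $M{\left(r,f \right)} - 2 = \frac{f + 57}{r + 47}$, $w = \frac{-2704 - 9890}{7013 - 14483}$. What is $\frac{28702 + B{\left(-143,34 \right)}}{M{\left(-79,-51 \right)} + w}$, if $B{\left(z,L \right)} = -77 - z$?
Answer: $\frac{573058560}{69689} \approx 8223.1$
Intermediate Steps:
$w = \frac{2099}{1245}$ ($w = - \frac{12594}{-7470} = \left(-12594\right) \left(- \frac{1}{7470}\right) = \frac{2099}{1245} \approx 1.6859$)
$M{\left(r,f \right)} = 2 + \frac{57 + f}{47 + r}$ ($M{\left(r,f \right)} = 2 + \frac{f + 57}{r + 47} = 2 + \frac{57 + f}{47 + r}$)
$\frac{28702 + B{\left(-143,34 \right)}}{M{\left(-79,-51 \right)} + w} = \frac{28702 - -66}{\frac{151 - 51 + 2 \left(-79\right)}{47 - 79} + \frac{2099}{1245}} = \frac{28702 + \left(-77 + 143\right)}{\frac{151 - 51 - 158}{-32} + \frac{2099}{1245}} = \frac{28702 + 66}{\left(- \frac{1}{32}\right) \left(-58\right) + \frac{2099}{1245}} = \frac{28768}{\frac{29}{16} + \frac{2099}{1245}} = \frac{28768}{\frac{69689}{19920}} = 28768 \cdot \frac{19920}{69689} = \frac{573058560}{69689}$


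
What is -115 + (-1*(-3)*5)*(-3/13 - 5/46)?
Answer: -71815/598 ≈ -120.09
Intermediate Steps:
-115 + (-1*(-3)*5)*(-3/13 - 5/46) = -115 + (3*5)*(-3*1/13 - 5*1/46) = -115 + 15*(-3/13 - 5/46) = -115 + 15*(-203/598) = -115 - 3045/598 = -71815/598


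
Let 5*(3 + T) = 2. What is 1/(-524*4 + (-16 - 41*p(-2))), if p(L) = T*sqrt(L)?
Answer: -26400/56040889 - 2665*I*sqrt(2)/112081778 ≈ -0.00047108 - 3.3626e-5*I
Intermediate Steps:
T = -13/5 (T = -3 + (1/5)*2 = -3 + 2/5 = -13/5 ≈ -2.6000)
p(L) = -13*sqrt(L)/5
1/(-524*4 + (-16 - 41*p(-2))) = 1/(-524*4 + (-16 - (-533)*sqrt(-2)/5)) = 1/(-2096 + (-16 - (-533)*I*sqrt(2)/5)) = 1/(-2096 + (-16 + 533*I*sqrt(2)/5)) = 1/(-2112 + 533*I*sqrt(2)/5)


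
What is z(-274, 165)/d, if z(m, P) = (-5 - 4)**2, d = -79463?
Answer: -81/79463 ≈ -0.0010193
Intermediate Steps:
z(m, P) = 81 (z(m, P) = (-9)**2 = 81)
z(-274, 165)/d = 81/(-79463) = 81*(-1/79463) = -81/79463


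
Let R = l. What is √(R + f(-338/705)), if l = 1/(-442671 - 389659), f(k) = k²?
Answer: √3165790842945334/117358530 ≈ 0.47943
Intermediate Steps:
l = -1/832330 (l = 1/(-832330) = -1/832330 ≈ -1.2014e-6)
R = -1/832330 ≈ -1.2014e-6
√(R + f(-338/705)) = √(-1/832330 + (-338/705)²) = √(-1/832330 + 114244/497025) = √(19017642299/82737763650) = √3165790842945334/117358530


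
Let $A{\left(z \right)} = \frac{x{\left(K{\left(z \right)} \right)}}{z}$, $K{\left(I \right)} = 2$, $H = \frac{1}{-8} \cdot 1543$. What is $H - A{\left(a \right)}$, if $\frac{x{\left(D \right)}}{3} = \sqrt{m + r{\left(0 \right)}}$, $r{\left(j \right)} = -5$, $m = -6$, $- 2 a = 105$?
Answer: $- \frac{1543}{8} + \frac{2 i \sqrt{11}}{35} \approx -192.88 + 0.18952 i$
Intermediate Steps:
$a = - \frac{105}{2}$ ($a = \left(- \frac{1}{2}\right) 105 = - \frac{105}{2} \approx -52.5$)
$H = - \frac{1543}{8}$ ($H = \left(- \frac{1}{8}\right) 1543 = - \frac{1543}{8} \approx -192.88$)
$x{\left(D \right)} = 3 i \sqrt{11}$ ($x{\left(D \right)} = 3 \sqrt{-6 - 5} = 3 \sqrt{-11} = 3 i \sqrt{11}$)
$A{\left(z \right)} = \frac{3 i \sqrt{11}}{z}$
$H - A{\left(a \right)} = - \frac{1543}{8} - \frac{3 i \sqrt{11}}{- \frac{105}{2}} = - \frac{1543}{8} - 3 i \sqrt{11} \left(- \frac{2}{105}\right) = - \frac{1543}{8} - - \frac{2 i \sqrt{11}}{35} = - \frac{1543}{8} + \frac{2 i \sqrt{11}}{35}$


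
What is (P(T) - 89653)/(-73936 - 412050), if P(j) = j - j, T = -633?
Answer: 89653/485986 ≈ 0.18448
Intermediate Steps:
P(j) = 0
(P(T) - 89653)/(-73936 - 412050) = (0 - 89653)/(-73936 - 412050) = -89653/(-485986) = -89653*(-1/485986) = 89653/485986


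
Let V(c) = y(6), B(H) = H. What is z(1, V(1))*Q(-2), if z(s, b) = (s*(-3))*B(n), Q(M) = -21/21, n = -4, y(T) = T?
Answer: -12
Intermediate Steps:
Q(M) = -1 (Q(M) = -21*1/21 = -1)
V(c) = 6
z(s, b) = 12*s (z(s, b) = (s*(-3))*(-4) = -3*s*(-4) = 12*s)
z(1, V(1))*Q(-2) = (12*1)*(-1) = 12*(-1) = -12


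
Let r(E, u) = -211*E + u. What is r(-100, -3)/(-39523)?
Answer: -21097/39523 ≈ -0.53379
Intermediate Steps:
r(E, u) = u - 211*E
r(-100, -3)/(-39523) = (-3 - 211*(-100))/(-39523) = (-3 + 21100)*(-1/39523) = 21097*(-1/39523) = -21097/39523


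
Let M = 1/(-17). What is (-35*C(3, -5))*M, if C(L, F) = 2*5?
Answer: 350/17 ≈ 20.588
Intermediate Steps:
C(L, F) = 10
M = -1/17 ≈ -0.058824
(-35*C(3, -5))*M = -35*10*(-1/17) = -350*(-1/17) = 350/17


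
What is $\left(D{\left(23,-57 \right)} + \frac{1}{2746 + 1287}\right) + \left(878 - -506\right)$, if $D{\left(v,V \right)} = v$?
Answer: $\frac{5674432}{4033} \approx 1407.0$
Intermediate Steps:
$\left(D{\left(23,-57 \right)} + \frac{1}{2746 + 1287}\right) + \left(878 - -506\right) = \left(23 + \frac{1}{2746 + 1287}\right) + \left(878 - -506\right) = \left(23 + \frac{1}{4033}\right) + \left(878 + 506\right) = \left(23 + \frac{1}{4033}\right) + 1384 = \frac{92760}{4033} + 1384 = \frac{5674432}{4033}$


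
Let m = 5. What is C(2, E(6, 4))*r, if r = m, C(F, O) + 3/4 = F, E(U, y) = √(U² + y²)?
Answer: 25/4 ≈ 6.2500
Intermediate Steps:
C(F, O) = -¾ + F
r = 5
C(2, E(6, 4))*r = (-¾ + 2)*5 = (5/4)*5 = 25/4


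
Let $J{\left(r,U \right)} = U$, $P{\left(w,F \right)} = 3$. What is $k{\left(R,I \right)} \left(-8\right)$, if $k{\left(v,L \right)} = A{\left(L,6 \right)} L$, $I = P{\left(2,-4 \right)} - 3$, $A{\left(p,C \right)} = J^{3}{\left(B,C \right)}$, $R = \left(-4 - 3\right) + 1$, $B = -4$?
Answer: $0$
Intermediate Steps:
$R = -6$ ($R = -7 + 1 = -6$)
$A{\left(p,C \right)} = C^{3}$
$I = 0$ ($I = 3 - 3 = 0$)
$k{\left(v,L \right)} = 216 L$ ($k{\left(v,L \right)} = 6^{3} L = 216 L$)
$k{\left(R,I \right)} \left(-8\right) = 216 \cdot 0 \left(-8\right) = 0 \left(-8\right) = 0$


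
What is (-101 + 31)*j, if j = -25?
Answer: 1750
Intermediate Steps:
(-101 + 31)*j = (-101 + 31)*(-25) = -70*(-25) = 1750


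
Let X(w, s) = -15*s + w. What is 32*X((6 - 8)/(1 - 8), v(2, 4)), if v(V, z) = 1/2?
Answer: -1616/7 ≈ -230.86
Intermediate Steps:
v(V, z) = ½
X(w, s) = w - 15*s
32*X((6 - 8)/(1 - 8), v(2, 4)) = 32*((6 - 8)/(1 - 8) - 15*½) = 32*(-2/(-7) - 15/2) = 32*(-2*(-⅐) - 15/2) = 32*(2/7 - 15/2) = 32*(-101/14) = -1616/7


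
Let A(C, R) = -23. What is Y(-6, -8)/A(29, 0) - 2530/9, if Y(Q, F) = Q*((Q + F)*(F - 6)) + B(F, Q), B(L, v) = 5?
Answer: -47651/207 ≈ -230.20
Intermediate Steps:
Y(Q, F) = 5 + Q*(-6 + F)*(F + Q) (Y(Q, F) = Q*((Q + F)*(F - 6)) + 5 = Q*((F + Q)*(-6 + F)) + 5 = Q*((-6 + F)*(F + Q)) + 5 = Q*(-6 + F)*(F + Q) + 5 = 5 + Q*(-6 + F)*(F + Q))
Y(-6, -8)/A(29, 0) - 2530/9 = (5 - 6*(-6)² - 8*(-6)² - 6*(-8)² - 6*(-8)*(-6))/(-23) - 2530/9 = (5 - 6*36 - 8*36 - 6*64 - 288)*(-1/23) - 2530*⅑ = (5 - 216 - 288 - 384 - 288)*(-1/23) - 2530/9 = -1171*(-1/23) - 2530/9 = 1171/23 - 2530/9 = -47651/207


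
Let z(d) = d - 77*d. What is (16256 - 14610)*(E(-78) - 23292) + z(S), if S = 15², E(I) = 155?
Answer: -38100602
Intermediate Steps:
S = 225
z(d) = -76*d (z(d) = d - 77*d = -76*d)
(16256 - 14610)*(E(-78) - 23292) + z(S) = (16256 - 14610)*(155 - 23292) - 76*225 = 1646*(-23137) - 17100 = -38083502 - 17100 = -38100602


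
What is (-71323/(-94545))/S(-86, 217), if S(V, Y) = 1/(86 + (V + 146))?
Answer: 10413158/94545 ≈ 110.14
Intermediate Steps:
S(V, Y) = 1/(232 + V) (S(V, Y) = 1/(86 + (146 + V)) = 1/(232 + V))
(-71323/(-94545))/S(-86, 217) = (-71323/(-94545))/(1/(232 - 86)) = (-71323*(-1/94545))/(1/146) = 71323/(94545*(1/146)) = (71323/94545)*146 = 10413158/94545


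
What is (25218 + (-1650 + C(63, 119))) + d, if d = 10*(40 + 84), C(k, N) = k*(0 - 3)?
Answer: 24619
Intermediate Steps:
C(k, N) = -3*k (C(k, N) = k*(-3) = -3*k)
d = 1240 (d = 10*124 = 1240)
(25218 + (-1650 + C(63, 119))) + d = (25218 + (-1650 - 3*63)) + 1240 = (25218 + (-1650 - 189)) + 1240 = (25218 - 1839) + 1240 = 23379 + 1240 = 24619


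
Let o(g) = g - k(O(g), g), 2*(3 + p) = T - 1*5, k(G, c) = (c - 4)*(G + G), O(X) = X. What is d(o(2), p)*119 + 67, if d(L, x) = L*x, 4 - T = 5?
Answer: -7073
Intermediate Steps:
T = -1 (T = 4 - 1*5 = 4 - 5 = -1)
k(G, c) = 2*G*(-4 + c) (k(G, c) = (-4 + c)*(2*G) = 2*G*(-4 + c))
p = -6 (p = -3 + (-1 - 1*5)/2 = -3 + (-1 - 5)/2 = -3 + (½)*(-6) = -3 - 3 = -6)
o(g) = g - 2*g*(-4 + g)
d(o(2), p)*119 + 67 = ((2*(9 - 2*2))*(-6))*119 + 67 = ((2*(9 - 4))*(-6))*119 + 67 = ((2*5)*(-6))*119 + 67 = (10*(-6))*119 + 67 = -60*119 + 67 = -7140 + 67 = -7073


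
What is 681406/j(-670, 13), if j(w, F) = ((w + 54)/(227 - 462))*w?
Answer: -1455731/3752 ≈ -387.99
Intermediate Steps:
j(w, F) = w*(-54/235 - w/235) (j(w, F) = ((54 + w)/(-235))*w = ((54 + w)*(-1/235))*w = (-54/235 - w/235)*w = w*(-54/235 - w/235))
681406/j(-670, 13) = 681406/((-1/235*(-670)*(54 - 670))) = 681406/((-1/235*(-670)*(-616))) = 681406/(-82544/47) = 681406*(-47/82544) = -1455731/3752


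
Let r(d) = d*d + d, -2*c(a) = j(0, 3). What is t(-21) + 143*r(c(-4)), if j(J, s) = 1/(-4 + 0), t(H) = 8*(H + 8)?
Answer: -5369/64 ≈ -83.891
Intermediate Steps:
t(H) = 64 + 8*H (t(H) = 8*(8 + H) = 64 + 8*H)
j(J, s) = -¼ (j(J, s) = 1/(-4) = -¼)
c(a) = ⅛ (c(a) = -½*(-¼) = ⅛)
r(d) = d + d² (r(d) = d² + d = d + d²)
t(-21) + 143*r(c(-4)) = (64 + 8*(-21)) + 143*((1 + ⅛)/8) = (64 - 168) + 143*((⅛)*(9/8)) = -104 + 143*(9/64) = -104 + 1287/64 = -5369/64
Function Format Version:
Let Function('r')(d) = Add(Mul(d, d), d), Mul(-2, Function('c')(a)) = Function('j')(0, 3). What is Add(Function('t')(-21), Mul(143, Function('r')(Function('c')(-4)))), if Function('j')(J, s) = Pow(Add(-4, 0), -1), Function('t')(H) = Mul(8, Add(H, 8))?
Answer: Rational(-5369, 64) ≈ -83.891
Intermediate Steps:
Function('t')(H) = Add(64, Mul(8, H)) (Function('t')(H) = Mul(8, Add(8, H)) = Add(64, Mul(8, H)))
Function('j')(J, s) = Rational(-1, 4) (Function('j')(J, s) = Pow(-4, -1) = Rational(-1, 4))
Function('c')(a) = Rational(1, 8) (Function('c')(a) = Mul(Rational(-1, 2), Rational(-1, 4)) = Rational(1, 8))
Function('r')(d) = Add(d, Pow(d, 2)) (Function('r')(d) = Add(Pow(d, 2), d) = Add(d, Pow(d, 2)))
Add(Function('t')(-21), Mul(143, Function('r')(Function('c')(-4)))) = Add(Add(64, Mul(8, -21)), Mul(143, Mul(Rational(1, 8), Add(1, Rational(1, 8))))) = Add(Add(64, -168), Mul(143, Mul(Rational(1, 8), Rational(9, 8)))) = Add(-104, Mul(143, Rational(9, 64))) = Add(-104, Rational(1287, 64)) = Rational(-5369, 64)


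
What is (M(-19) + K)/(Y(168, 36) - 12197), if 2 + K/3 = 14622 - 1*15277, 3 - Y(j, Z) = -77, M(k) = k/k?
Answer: 1970/12117 ≈ 0.16258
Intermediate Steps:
M(k) = 1
Y(j, Z) = 80 (Y(j, Z) = 3 - 1*(-77) = 3 + 77 = 80)
K = -1971 (K = -6 + 3*(14622 - 1*15277) = -6 + 3*(14622 - 15277) = -6 + 3*(-655) = -6 - 1965 = -1971)
(M(-19) + K)/(Y(168, 36) - 12197) = (1 - 1971)/(80 - 12197) = -1970/(-12117) = -1970*(-1/12117) = 1970/12117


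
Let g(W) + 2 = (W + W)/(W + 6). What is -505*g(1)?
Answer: 6060/7 ≈ 865.71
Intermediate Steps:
g(W) = -2 + 2*W/(6 + W) (g(W) = -2 + (W + W)/(W + 6) = -2 + (2*W)/(6 + W) = -2 + 2*W/(6 + W))
-505*g(1) = -(-6060)/(6 + 1) = -(-6060)/7 = -505*(-12/7) = 6060/7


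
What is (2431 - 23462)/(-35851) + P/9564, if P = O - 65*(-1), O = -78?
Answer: 200674421/342878964 ≈ 0.58526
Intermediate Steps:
P = -13 (P = -78 - 65*(-1) = -78 + 65 = -13)
(2431 - 23462)/(-35851) + P/9564 = (2431 - 23462)/(-35851) - 13/9564 = -21031*(-1/35851) - 13*1/9564 = 21031/35851 - 13/9564 = 200674421/342878964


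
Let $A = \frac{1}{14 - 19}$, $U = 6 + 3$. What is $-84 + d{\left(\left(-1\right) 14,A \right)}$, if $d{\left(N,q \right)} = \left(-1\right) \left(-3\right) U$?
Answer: $-57$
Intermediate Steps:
$U = 9$
$A = - \frac{1}{5}$ ($A = \frac{1}{-5} = - \frac{1}{5} \approx -0.2$)
$d{\left(N,q \right)} = 27$ ($d{\left(N,q \right)} = \left(-1\right) \left(-3\right) 9 = 3 \cdot 9 = 27$)
$-84 + d{\left(\left(-1\right) 14,A \right)} = -84 + 27 = -57$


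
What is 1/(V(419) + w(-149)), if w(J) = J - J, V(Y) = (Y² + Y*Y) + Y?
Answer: 1/351541 ≈ 2.8446e-6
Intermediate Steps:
V(Y) = Y + 2*Y² (V(Y) = (Y² + Y²) + Y = 2*Y² + Y = Y + 2*Y²)
w(J) = 0
1/(V(419) + w(-149)) = 1/(419*(1 + 2*419) + 0) = 1/(419*(1 + 838) + 0) = 1/(419*839 + 0) = 1/(351541 + 0) = 1/351541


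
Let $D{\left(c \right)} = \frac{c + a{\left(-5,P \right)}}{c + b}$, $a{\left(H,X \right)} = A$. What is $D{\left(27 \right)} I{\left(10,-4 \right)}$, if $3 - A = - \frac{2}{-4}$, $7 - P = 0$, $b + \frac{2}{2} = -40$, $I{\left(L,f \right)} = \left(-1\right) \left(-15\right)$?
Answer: $- \frac{885}{28} \approx -31.607$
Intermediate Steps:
$I{\left(L,f \right)} = 15$
$b = -41$ ($b = -1 - 40 = -41$)
$P = 7$ ($P = 7 - 0 = 7 + 0 = 7$)
$A = \frac{5}{2}$ ($A = 3 - - \frac{2}{-4} = 3 - \left(-2\right) \left(- \frac{1}{4}\right) = 3 - \frac{1}{2} = \frac{5}{2} \approx 2.5$)
$a{\left(H,X \right)} = \frac{5}{2}$
$D{\left(c \right)} = \frac{\frac{5}{2} + c}{-41 + c}$ ($D{\left(c \right)} = \frac{c + \frac{5}{2}}{c - 41} = \frac{\frac{5}{2} + c}{-41 + c}$)
$D{\left(27 \right)} I{\left(10,-4 \right)} = \frac{\frac{5}{2} + 27}{-41 + 27} \cdot 15 = \frac{1}{-14} \cdot \frac{59}{2} \cdot 15 = \left(- \frac{1}{14}\right) \frac{59}{2} \cdot 15 = \left(- \frac{59}{28}\right) 15 = - \frac{885}{28}$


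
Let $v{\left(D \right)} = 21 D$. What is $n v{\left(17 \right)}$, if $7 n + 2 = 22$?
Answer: $1020$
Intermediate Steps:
$n = \frac{20}{7}$ ($n = - \frac{2}{7} + \frac{1}{7} \cdot 22 = - \frac{2}{7} + \frac{22}{7} = \frac{20}{7} \approx 2.8571$)
$n v{\left(17 \right)} = \frac{20 \cdot 21 \cdot 17}{7} = \frac{20}{7} \cdot 357 = 1020$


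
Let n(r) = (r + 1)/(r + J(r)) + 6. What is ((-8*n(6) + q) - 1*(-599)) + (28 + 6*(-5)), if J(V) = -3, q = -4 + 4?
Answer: 1591/3 ≈ 530.33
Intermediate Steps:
q = 0
n(r) = 6 + (1 + r)/(-3 + r) (n(r) = (r + 1)/(r - 3) + 6 = (1 + r)/(-3 + r) + 6 = 6 + (1 + r)/(-3 + r))
((-8*n(6) + q) - 1*(-599)) + (28 + 6*(-5)) = ((-8*(-17 + 7*6)/(-3 + 6) + 0) - 1*(-599)) + (28 + 6*(-5)) = ((-8*(-17 + 42)/3 + 0) + 599) + (28 - 30) = ((-8*25/3 + 0) + 599) - 2 = ((-200/3 + 0) + 599) - 2 = (-200/3 + 599) - 2 = 1597/3 - 2 = 1591/3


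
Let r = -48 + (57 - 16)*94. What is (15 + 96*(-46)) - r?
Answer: -8207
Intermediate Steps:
r = 3806 (r = -48 + 41*94 = -48 + 3854 = 3806)
(15 + 96*(-46)) - r = (15 + 96*(-46)) - 1*3806 = (15 - 4416) - 3806 = -4401 - 3806 = -8207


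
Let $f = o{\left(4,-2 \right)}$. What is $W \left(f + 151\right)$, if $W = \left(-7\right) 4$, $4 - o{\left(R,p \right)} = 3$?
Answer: $-4256$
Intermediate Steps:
$o{\left(R,p \right)} = 1$ ($o{\left(R,p \right)} = 4 - 3 = 1$)
$f = 1$
$W = -28$
$W \left(f + 151\right) = - 28 \left(1 + 151\right) = \left(-28\right) 152 = -4256$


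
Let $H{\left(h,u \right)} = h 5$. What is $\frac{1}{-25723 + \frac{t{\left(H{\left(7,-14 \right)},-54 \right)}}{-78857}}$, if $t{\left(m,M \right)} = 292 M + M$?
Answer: $- \frac{78857}{2028422789} \approx -3.8876 \cdot 10^{-5}$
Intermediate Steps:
$H{\left(h,u \right)} = 5 h$
$t{\left(m,M \right)} = 293 M$
$\frac{1}{-25723 + \frac{t{\left(H{\left(7,-14 \right)},-54 \right)}}{-78857}} = \frac{1}{-25723 + \frac{293 \left(-54\right)}{-78857}} = \frac{1}{-25723 - - \frac{15822}{78857}} = \frac{1}{-25723 + \frac{15822}{78857}} = \frac{1}{- \frac{2028422789}{78857}} = - \frac{78857}{2028422789}$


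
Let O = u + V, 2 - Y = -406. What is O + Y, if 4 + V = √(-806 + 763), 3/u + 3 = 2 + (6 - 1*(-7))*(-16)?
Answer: 84433/209 + I*√43 ≈ 403.99 + 6.5574*I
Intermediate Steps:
Y = 408 (Y = 2 - 1*(-406) = 2 + 406 = 408)
u = -3/209 (u = 3/(-3 + (2 + (6 - 1*(-7))*(-16))) = 3/(-3 + (2 + (6 + 7)*(-16))) = 3/(-3 + (2 + 13*(-16))) = 3/(-3 + (2 - 208)) = 3/(-3 - 206) = 3/(-209) = 3*(-1/209) = -3/209 ≈ -0.014354)
V = -4 + I*√43 (V = -4 + √(-806 + 763) = -4 + √(-43) = -4 + I*√43 ≈ -4.0 + 6.5574*I)
O = -839/209 + I*√43 (O = -3/209 + (-4 + I*√43) = -839/209 + I*√43 ≈ -4.0144 + 6.5574*I)
O + Y = (-839/209 + I*√43) + 408 = 84433/209 + I*√43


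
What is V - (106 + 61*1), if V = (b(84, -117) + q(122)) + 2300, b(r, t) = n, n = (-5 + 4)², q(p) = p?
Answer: 2256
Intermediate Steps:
n = 1 (n = (-1)² = 1)
b(r, t) = 1
V = 2423 (V = (1 + 122) + 2300 = 123 + 2300 = 2423)
V - (106 + 61*1) = 2423 - (106 + 61*1) = 2423 - (106 + 61) = 2423 - 1*167 = 2423 - 167 = 2256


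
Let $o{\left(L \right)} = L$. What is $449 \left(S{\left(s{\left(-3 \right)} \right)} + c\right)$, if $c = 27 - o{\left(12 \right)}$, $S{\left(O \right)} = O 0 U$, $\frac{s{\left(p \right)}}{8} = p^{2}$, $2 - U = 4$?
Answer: $6735$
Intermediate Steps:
$U = -2$ ($U = 2 - 4 = -2$)
$s{\left(p \right)} = 8 p^{2}$
$S{\left(O \right)} = 0$ ($S{\left(O \right)} = O 0 \left(-2\right) = 0 \left(-2\right) = 0$)
$c = 15$ ($c = 27 - 12 = 15$)
$449 \left(S{\left(s{\left(-3 \right)} \right)} + c\right) = 449 \left(0 + 15\right) = 449 \cdot 15 = 6735$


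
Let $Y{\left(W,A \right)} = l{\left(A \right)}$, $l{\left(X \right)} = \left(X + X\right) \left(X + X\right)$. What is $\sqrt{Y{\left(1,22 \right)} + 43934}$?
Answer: $\sqrt{45870} \approx 214.17$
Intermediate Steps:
$l{\left(X \right)} = 4 X^{2}$ ($l{\left(X \right)} = 2 X 2 X = 4 X^{2}$)
$Y{\left(W,A \right)} = 4 A^{2}$
$\sqrt{Y{\left(1,22 \right)} + 43934} = \sqrt{4 \cdot 22^{2} + 43934} = \sqrt{4 \cdot 484 + 43934} = \sqrt{1936 + 43934} = \sqrt{45870}$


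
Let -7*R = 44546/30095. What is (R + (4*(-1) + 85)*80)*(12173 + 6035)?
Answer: 24855097220032/210665 ≈ 1.1798e+8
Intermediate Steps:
R = -44546/210665 (R = -44546/(7*30095) = -⅐*44546/30095 = -44546/210665 ≈ -0.21145)
(R + (4*(-1) + 85)*80)*(12173 + 6035) = (-44546/210665 + (4*(-1) + 85)*80)*(12173 + 6035) = (-44546/210665 + (-4 + 85)*80)*18208 = (-44546/210665 + 81*80)*18208 = (-44546/210665 + 6480)*18208 = (1365064654/210665)*18208 = 24855097220032/210665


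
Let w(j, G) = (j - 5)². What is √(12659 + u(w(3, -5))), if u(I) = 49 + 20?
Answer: 2*√3182 ≈ 112.82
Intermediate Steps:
w(j, G) = (-5 + j)²
u(I) = 69
√(12659 + u(w(3, -5))) = √(12659 + 69) = √12728 = 2*√3182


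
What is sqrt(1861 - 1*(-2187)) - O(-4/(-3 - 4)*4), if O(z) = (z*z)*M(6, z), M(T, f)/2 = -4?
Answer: 2048/49 + 4*sqrt(253) ≈ 105.42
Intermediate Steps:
M(T, f) = -8 (M(T, f) = 2*(-4) = -8)
O(z) = -8*z**2 (O(z) = (z*z)*(-8) = z**2*(-8) = -8*z**2)
sqrt(1861 - 1*(-2187)) - O(-4/(-3 - 4)*4) = sqrt(1861 - 1*(-2187)) - (-8)*(-4/(-3 - 4)*4)**2 = sqrt(1861 + 2187) - (-8)*(-4/(-7)*4)**2 = sqrt(4048) - (-8)*(-4*(-1/7)*4)**2 = 4*sqrt(253) - (-8)*((4/7)*4)**2 = 4*sqrt(253) - (-8)*(16/7)**2 = 4*sqrt(253) - (-8)*256/49 = 4*sqrt(253) - 1*(-2048/49) = 4*sqrt(253) + 2048/49 = 2048/49 + 4*sqrt(253)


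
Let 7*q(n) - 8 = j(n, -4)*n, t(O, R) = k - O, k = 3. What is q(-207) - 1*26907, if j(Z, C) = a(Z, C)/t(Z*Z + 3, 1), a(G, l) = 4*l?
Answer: -38986603/1449 ≈ -26906.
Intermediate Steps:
t(O, R) = 3 - O
j(Z, C) = -4*C/Z² (j(Z, C) = (4*C)/(3 - (Z*Z + 3)) = (4*C)/(3 - (Z² + 3)) = (4*C)/(3 - (3 + Z²)) = (4*C)/(3 + (-3 - Z²)) = (4*C)/((-Z²)) = (4*C)*(-1/Z²) = -4*C/Z²)
q(n) = 8/7 + 16/(7*n) (q(n) = 8/7 + ((-4*(-4)/n²)*n)/7 = 8/7 + ((16/n²)*n)/7 = 8/7 + (16/n)/7 = 8/7 + 16/(7*n))
q(-207) - 1*26907 = (8/7)*(2 - 207)/(-207) - 1*26907 = (8/7)*(-1/207)*(-205) - 26907 = 1640/1449 - 26907 = -38986603/1449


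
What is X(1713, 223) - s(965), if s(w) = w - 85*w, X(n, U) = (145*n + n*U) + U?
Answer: 711667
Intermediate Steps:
X(n, U) = U + 145*n + U*n (X(n, U) = (145*n + U*n) + U = U + 145*n + U*n)
s(w) = -84*w
X(1713, 223) - s(965) = (223 + 145*1713 + 223*1713) - (-84)*965 = (223 + 248385 + 381999) - 1*(-81060) = 630607 + 81060 = 711667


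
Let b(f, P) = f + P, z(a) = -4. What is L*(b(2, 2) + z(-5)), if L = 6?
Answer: 0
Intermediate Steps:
b(f, P) = P + f
L*(b(2, 2) + z(-5)) = 6*((2 + 2) - 4) = 6*(4 - 4) = 6*0 = 0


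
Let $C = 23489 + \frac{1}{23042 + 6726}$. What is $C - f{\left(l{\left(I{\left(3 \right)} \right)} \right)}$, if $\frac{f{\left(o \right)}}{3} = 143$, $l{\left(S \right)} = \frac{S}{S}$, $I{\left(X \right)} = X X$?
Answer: $\frac{686450081}{29768} \approx 23060.0$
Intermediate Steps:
$I{\left(X \right)} = X^{2}$
$l{\left(S \right)} = 1$
$f{\left(o \right)} = 429$ ($f{\left(o \right)} = 3 \cdot 143 = 429$)
$C = \frac{699220553}{29768}$ ($C = 23489 + \frac{1}{29768} = \frac{699220553}{29768} \approx 23489.0$)
$C - f{\left(l{\left(I{\left(3 \right)} \right)} \right)} = \frac{699220553}{29768} - 429 = \frac{686450081}{29768}$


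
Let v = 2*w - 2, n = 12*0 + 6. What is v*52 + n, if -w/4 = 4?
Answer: -1762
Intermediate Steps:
w = -16 (w = -4*4 = -16)
n = 6 (n = 0 + 6 = 6)
v = -34 (v = 2*(-16) - 2 = -32 - 2 = -34)
v*52 + n = -34*52 + 6 = -1768 + 6 = -1762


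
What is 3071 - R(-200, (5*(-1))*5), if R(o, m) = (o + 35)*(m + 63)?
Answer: 9341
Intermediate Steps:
R(o, m) = (35 + o)*(63 + m)
3071 - R(-200, (5*(-1))*5) = 3071 - (2205 + 35*((5*(-1))*5) + 63*(-200) + ((5*(-1))*5)*(-200)) = 3071 - (2205 + 35*(-5*5) - 12600 - 5*5*(-200)) = 3071 - (2205 + 35*(-25) - 12600 - 25*(-200)) = 3071 - (2205 - 875 - 12600 + 5000) = 3071 - 1*(-6270) = 3071 + 6270 = 9341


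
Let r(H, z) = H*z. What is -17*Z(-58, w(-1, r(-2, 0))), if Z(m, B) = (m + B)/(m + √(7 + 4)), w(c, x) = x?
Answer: -57188/3353 - 986*√11/3353 ≈ -18.031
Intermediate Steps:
Z(m, B) = (B + m)/(m + √11)
-17*Z(-58, w(-1, r(-2, 0))) = -17*(-2*0 - 58)/(-58 + √11) = -17*(0 - 58)/(-58 + √11) = -17*(-58)/(-58 + √11) = -(-986)/(-58 + √11) = 986/(-58 + √11)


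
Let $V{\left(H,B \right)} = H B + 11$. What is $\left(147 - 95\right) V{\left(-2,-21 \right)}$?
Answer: $2756$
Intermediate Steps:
$V{\left(H,B \right)} = 11 + B H$ ($V{\left(H,B \right)} = B H + 11 = 11 + B H$)
$\left(147 - 95\right) V{\left(-2,-21 \right)} = \left(147 - 95\right) \left(11 - -42\right) = 52 \left(11 + 42\right) = 52 \cdot 53 = 2756$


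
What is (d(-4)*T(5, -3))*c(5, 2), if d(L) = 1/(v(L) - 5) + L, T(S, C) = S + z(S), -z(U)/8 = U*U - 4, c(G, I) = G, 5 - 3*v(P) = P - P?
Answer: 7009/2 ≈ 3504.5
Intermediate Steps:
v(P) = 5/3 (v(P) = 5/3 - (P - P)/3 = 5/3 - ⅓*0 = 5/3 + 0 = 5/3)
z(U) = 32 - 8*U² (z(U) = -8*(U*U - 4) = -8*(U² - 4) = -8*(-4 + U²) = 32 - 8*U²)
T(S, C) = 32 + S - 8*S² (T(S, C) = S + (32 - 8*S²) = 32 + S - 8*S²)
d(L) = -3/10 + L (d(L) = 1/(5/3 - 5) + L = 1/(-10/3) + L = -3/10 + L)
(d(-4)*T(5, -3))*c(5, 2) = ((-3/10 - 4)*(32 + 5 - 8*5²))*5 = -43*(32 + 5 - 8*25)/10*5 = -43*(32 + 5 - 200)/10*5 = -43/10*(-163)*5 = (7009/10)*5 = 7009/2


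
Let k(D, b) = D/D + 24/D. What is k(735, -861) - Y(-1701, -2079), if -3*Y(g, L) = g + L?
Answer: -308447/245 ≈ -1259.0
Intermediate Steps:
Y(g, L) = -L/3 - g/3 (Y(g, L) = -(g + L)/3 = -(L + g)/3 = -L/3 - g/3)
k(D, b) = 1 + 24/D
k(735, -861) - Y(-1701, -2079) = (24 + 735)/735 - (-⅓*(-2079) - ⅓*(-1701)) = (1/735)*759 - (693 + 567) = 253/245 - 1*1260 = 253/245 - 1260 = -308447/245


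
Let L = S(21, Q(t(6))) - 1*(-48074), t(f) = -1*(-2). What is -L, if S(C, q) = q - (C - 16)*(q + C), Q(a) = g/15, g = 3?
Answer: -239841/5 ≈ -47968.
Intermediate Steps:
t(f) = 2
Q(a) = ⅕ (Q(a) = 3/15 = 3*(1/15) = ⅕)
S(C, q) = q - (-16 + C)*(C + q)
L = 239841/5 (L = (-1*21² + 16*21 + 17*(⅕) - 1*21*⅕) - 1*(-48074) = (-1*441 + 336 + 17/5 - 21/5) + 48074 = (-441 + 336 + 17/5 - 21/5) + 48074 = -529/5 + 48074 = 239841/5 ≈ 47968.)
-L = -1*239841/5 = -239841/5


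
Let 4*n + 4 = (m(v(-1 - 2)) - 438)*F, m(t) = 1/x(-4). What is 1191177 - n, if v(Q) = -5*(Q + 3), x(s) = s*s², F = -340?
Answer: 73852587/64 ≈ 1.1539e+6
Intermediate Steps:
x(s) = s³
v(Q) = -15 - 5*Q (v(Q) = -5*(3 + Q) = -15 - 5*Q)
m(t) = -1/64 (m(t) = 1/((-4)³) = 1/(-64) = -1/64)
n = 2382741/64 (n = -1 + ((-1/64 - 438)*(-340))/4 = -1 + (-28033/64*(-340))/4 = -1 + (¼)*(2382805/16) = -1 + 2382805/64 = 2382741/64 ≈ 37230.)
1191177 - n = 1191177 - 1*2382741/64 = 1191177 - 2382741/64 = 73852587/64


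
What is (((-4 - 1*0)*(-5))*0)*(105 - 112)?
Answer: 0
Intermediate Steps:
(((-4 - 1*0)*(-5))*0)*(105 - 112) = (((-4 + 0)*(-5))*0)*(-7) = (-4*(-5)*0)*(-7) = (20*0)*(-7) = 0*(-7) = 0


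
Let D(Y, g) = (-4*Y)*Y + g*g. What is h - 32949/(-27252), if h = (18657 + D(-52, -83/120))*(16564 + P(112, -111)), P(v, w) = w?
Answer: 1406375927208769/10900800 ≈ 1.2902e+8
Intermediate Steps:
D(Y, g) = g² - 4*Y² (D(Y, g) = -4*Y² + g² = g² - 4*Y²)
h = 1857828155917/14400 (h = (18657 + ((-83/120)² - 4*(-52)²))*(16564 - 111) = (18657 + ((-83*1/120)² - 4*2704))*16453 = (18657 + ((-83/120)² - 10816))*16453 = (18657 + (6889/14400 - 10816))*16453 = (18657 - 155743511/14400)*16453 = (112917289/14400)*16453 = 1857828155917/14400 ≈ 1.2902e+8)
h - 32949/(-27252) = 1857828155917/14400 - 32949/(-27252) = 1857828155917/14400 - 32949*(-1/27252) = 1857828155917/14400 + 3661/3028 = 1406375927208769/10900800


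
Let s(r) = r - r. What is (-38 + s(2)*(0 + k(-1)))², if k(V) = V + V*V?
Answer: 1444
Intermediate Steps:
k(V) = V + V²
s(r) = 0
(-38 + s(2)*(0 + k(-1)))² = (-38 + 0*(0 - (1 - 1)))² = (-38 + 0*(0 - 1*0))² = (-38 + 0*(0 + 0))² = (-38 + 0*0)² = (-38 + 0)² = (-38)² = 1444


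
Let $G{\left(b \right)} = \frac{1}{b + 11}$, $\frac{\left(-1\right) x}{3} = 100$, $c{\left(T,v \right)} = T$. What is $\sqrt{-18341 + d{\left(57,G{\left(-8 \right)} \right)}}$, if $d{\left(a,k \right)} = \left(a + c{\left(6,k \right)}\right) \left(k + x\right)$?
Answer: $2 i \sqrt{9305} \approx 192.92 i$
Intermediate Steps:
$x = -300$ ($x = \left(-3\right) 100 = -300$)
$G{\left(b \right)} = \frac{1}{11 + b}$
$d{\left(a,k \right)} = \left(-300 + k\right) \left(6 + a\right)$ ($d{\left(a,k \right)} = \left(a + 6\right) \left(k - 300\right) = \left(6 + a\right) \left(-300 + k\right) = \left(-300 + k\right) \left(6 + a\right)$)
$\sqrt{-18341 + d{\left(57,G{\left(-8 \right)} \right)}} = \sqrt{-18341 + \left(-1800 - 17100 + \frac{6}{11 - 8} + \frac{57}{11 - 8}\right)} = \sqrt{-18341 + \left(-1800 - 17100 + \frac{6}{3} + \frac{57}{3}\right)} = \sqrt{-18341 + \left(-1800 - 17100 + 6 \cdot \frac{1}{3} + 57 \cdot \frac{1}{3}\right)} = \sqrt{-18341 + \left(-1800 - 17100 + 2 + 19\right)} = \sqrt{-18341 - 18879} = \sqrt{-37220} = 2 i \sqrt{9305}$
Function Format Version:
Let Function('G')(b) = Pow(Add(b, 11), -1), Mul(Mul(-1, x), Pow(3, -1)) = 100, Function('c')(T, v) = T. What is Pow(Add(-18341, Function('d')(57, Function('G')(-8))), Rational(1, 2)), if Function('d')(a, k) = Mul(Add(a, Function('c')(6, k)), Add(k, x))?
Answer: Mul(2, I, Pow(9305, Rational(1, 2))) ≈ Mul(192.92, I)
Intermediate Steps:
x = -300 (x = Mul(-3, 100) = -300)
Function('G')(b) = Pow(Add(11, b), -1)
Function('d')(a, k) = Mul(Add(-300, k), Add(6, a)) (Function('d')(a, k) = Mul(Add(a, 6), Add(k, -300)) = Mul(Add(6, a), Add(-300, k)) = Mul(Add(-300, k), Add(6, a)))
Pow(Add(-18341, Function('d')(57, Function('G')(-8))), Rational(1, 2)) = Pow(Add(-18341, Add(-1800, Mul(-300, 57), Mul(6, Pow(Add(11, -8), -1)), Mul(57, Pow(Add(11, -8), -1)))), Rational(1, 2)) = Pow(Add(-18341, Add(-1800, -17100, Mul(6, Pow(3, -1)), Mul(57, Pow(3, -1)))), Rational(1, 2)) = Pow(Add(-18341, Add(-1800, -17100, Mul(6, Rational(1, 3)), Mul(57, Rational(1, 3)))), Rational(1, 2)) = Pow(Add(-18341, Add(-1800, -17100, 2, 19)), Rational(1, 2)) = Pow(Add(-18341, -18879), Rational(1, 2)) = Pow(-37220, Rational(1, 2)) = Mul(2, I, Pow(9305, Rational(1, 2)))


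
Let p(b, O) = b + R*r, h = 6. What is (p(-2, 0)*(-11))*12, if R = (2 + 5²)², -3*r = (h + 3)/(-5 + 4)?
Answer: -288420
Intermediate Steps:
r = 3 (r = -(6 + 3)/(3*(-5 + 4)) = -3/(-1) = -3*(-1) = -⅓*(-9) = 3)
R = 729 (R = (2 + 25)² = 27² = 729)
p(b, O) = 2187 + b (p(b, O) = b + 729*3 = b + 2187 = 2187 + b)
(p(-2, 0)*(-11))*12 = ((2187 - 2)*(-11))*12 = (2185*(-11))*12 = -24035*12 = -288420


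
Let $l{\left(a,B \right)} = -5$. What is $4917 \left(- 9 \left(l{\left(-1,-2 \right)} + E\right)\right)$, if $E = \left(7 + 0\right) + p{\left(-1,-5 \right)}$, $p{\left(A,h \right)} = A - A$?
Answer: $-88506$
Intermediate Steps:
$p{\left(A,h \right)} = 0$
$E = 7$ ($E = \left(7 + 0\right) + 0 = 7 + 0 = 7$)
$4917 \left(- 9 \left(l{\left(-1,-2 \right)} + E\right)\right) = 4917 \left(- 9 \left(-5 + 7\right)\right) = 4917 \left(\left(-9\right) 2\right) = 4917 \left(-18\right) = -88506$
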